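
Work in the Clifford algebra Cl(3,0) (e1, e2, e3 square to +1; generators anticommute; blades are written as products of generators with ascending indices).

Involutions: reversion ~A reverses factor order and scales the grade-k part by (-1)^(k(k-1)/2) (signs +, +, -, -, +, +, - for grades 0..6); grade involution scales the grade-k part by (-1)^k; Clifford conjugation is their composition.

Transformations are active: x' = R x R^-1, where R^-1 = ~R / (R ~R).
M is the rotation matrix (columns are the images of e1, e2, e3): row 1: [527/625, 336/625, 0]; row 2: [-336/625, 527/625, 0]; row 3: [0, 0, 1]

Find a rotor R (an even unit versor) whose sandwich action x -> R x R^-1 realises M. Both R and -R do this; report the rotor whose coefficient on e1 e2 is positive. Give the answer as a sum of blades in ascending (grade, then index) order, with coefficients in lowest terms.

Method: write R = a + b12*e1 e2 + b13*e1 e3 + b23*e2 e3 with a^2 + b12^2 + b13^2 + b23^2 = 1 (so R^-1 = ~R). Expanding the columns R e_j ~R gives tr M = 4a^2 - 1 and, from the antisymmetric part, M21 - M12 = -4a*b12, M13 - M31 = 4a*b13, M32 - M23 = -4a*b23.
Here tr M = 1679/625, so a^2 = (1 + tr M)/4 = 576/625 and a = ±24/25. Taking a = 24/25: M21 - M12 = -672/625, M13 - M31 = 0, M32 - M23 = 0, giving b12 = 7/25, b13 = 0, b23 = 0, i.e. R = 24/25 + 7/25*e1 e2.
Its e1 e2 coefficient is already positive.
Answer: 24/25 + 7/25*e1 e2. Uniqueness: Spin(3) -> SO(3) maps R and -R to the same rotation of trace 1679/625; fixing the sign of the e1 e2 coefficient removes the ambiguity.


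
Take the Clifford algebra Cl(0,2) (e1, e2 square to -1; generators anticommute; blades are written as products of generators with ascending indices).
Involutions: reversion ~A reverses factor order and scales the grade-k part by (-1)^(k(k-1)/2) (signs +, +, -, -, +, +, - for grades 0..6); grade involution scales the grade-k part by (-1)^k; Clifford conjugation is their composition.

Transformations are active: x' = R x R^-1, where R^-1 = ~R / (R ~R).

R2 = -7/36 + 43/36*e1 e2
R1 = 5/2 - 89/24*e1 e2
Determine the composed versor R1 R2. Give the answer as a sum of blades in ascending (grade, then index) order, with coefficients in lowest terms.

Distribute over the terms of R1 (each basis-blade product reordered to ascending indices, repeated generators contracted through their squares):
(5/2) R2 = -35/72 + 215/72*e1 e2
(-89/24*e1 e2) R2 = 3827/864 + 623/864*e1 e2
Summing the partial products and collecting blades:
Answer: 3407/864 + 3203/864*e1 e2


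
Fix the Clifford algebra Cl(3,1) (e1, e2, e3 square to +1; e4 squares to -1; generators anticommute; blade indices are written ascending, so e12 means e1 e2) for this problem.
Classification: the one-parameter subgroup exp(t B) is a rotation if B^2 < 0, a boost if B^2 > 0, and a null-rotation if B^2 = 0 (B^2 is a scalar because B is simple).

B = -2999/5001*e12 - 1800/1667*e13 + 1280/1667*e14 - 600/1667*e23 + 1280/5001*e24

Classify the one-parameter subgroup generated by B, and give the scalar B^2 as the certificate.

B^2 term by term: the squares give (-2999/5001)^2*(e12)^2 + (-1800/1667)^2*(e13)^2 + (1280/1667)^2*(e14)^2 + (-600/1667)^2*(e23)^2 + (1280/5001)^2*(e24)^2 = 8994001/25010001*(-1) + 3240000/2778889*(-1) + 1638400/2778889*(+1) + 360000/2778889*(-1) + 1638400/25010001*(+1) = -1 (each basis 2-blade squares to minus the product of its generators' squares); cross terms between blades sharing an index anticommute and cancel; the commuting (index-disjoint) pairs give grade-4 terms 2*c*c'*(blade product), which cancel blade by blade — e1234: 1536000/2778889 - 1536000/2778889 = 0 — confirming B is simple. So B^2 = -1.
Answer: rotation, certificate B^2 = -1. The class reads off the invariant scalar -1 directly.


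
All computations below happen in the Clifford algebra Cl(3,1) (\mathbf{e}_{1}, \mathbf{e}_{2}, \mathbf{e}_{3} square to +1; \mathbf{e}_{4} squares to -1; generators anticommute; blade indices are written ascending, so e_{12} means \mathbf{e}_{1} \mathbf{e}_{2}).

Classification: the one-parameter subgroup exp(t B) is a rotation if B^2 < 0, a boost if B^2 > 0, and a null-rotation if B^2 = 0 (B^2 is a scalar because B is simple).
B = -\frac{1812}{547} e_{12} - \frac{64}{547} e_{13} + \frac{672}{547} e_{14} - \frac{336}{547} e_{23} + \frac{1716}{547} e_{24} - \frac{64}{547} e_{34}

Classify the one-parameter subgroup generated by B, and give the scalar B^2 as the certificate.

B^2 term by term: the squares give (-\frac{1812}{547})^2*(e_{12})^2 + (-\frac{64}{547})^2*(e_{13})^2 + (\frac{672}{547})^2*(e_{14})^2 + (-\frac{336}{547})^2*(e_{23})^2 + (\frac{1716}{547})^2*(e_{24})^2 + (-\frac{64}{547})^2*(e_{34})^2 = \frac{3283344}{299209}*(-1) + \frac{4096}{299209}*(-1) + \frac{451584}{299209}*(+1) + \frac{112896}{299209}*(-1) + \frac{2944656}{299209}*(+1) + \frac{4096}{299209}*(+1) = 0 (each basis 2-blade squares to minus the product of its generators' squares); cross terms between blades sharing an index anticommute and cancel; the commuting (index-disjoint) pairs give grade-4 terms 2*c*c'*(blade product), which cancel blade by blade — e_{1234}: \frac{231936}{299209} + \frac{219648}{299209} - \frac{451584}{299209} = 0 — confirming B is simple. So B^2 = 0.
Answer: null-rotation, certificate B^2 = 0. The invariant at work: B^2 = 0 is unchanged by conjugation, hence its sign classifies the subgroup whatever basis B is written in.


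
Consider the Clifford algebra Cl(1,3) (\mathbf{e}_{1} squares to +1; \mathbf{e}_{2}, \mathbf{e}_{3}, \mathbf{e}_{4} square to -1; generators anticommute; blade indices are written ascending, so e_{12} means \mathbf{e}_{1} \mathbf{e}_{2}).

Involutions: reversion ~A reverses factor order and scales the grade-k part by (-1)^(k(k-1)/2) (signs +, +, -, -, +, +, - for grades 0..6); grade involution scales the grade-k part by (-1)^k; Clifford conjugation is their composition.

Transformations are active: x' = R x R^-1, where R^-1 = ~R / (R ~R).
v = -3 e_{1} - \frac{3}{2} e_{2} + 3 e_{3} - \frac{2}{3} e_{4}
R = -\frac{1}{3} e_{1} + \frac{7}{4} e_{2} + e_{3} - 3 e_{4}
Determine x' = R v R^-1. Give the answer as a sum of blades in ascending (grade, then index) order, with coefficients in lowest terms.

~R = -\frac{1}{3} e_{1} + \frac{7}{4} e_{2} + e_{3} - 3 e_{4}, and R ~R = -\frac{1865}{144}, so R^-1 = ~R / (-\frac{1865}{144}).
R v = -\frac{11}{8} + \frac{23}{4} e_{12} + 2 e_{13} - \frac{79}{9} e_{14} + \frac{27}{4} e_{23} - \frac{17}{3} e_{24} + \frac{25}{3} e_{34}
Answer: \frac{5463}{1865} e_{1} + \frac{6981}{3730} e_{2} - \frac{5199}{1865} e_{3} + \frac{166}{5595} e_{4}


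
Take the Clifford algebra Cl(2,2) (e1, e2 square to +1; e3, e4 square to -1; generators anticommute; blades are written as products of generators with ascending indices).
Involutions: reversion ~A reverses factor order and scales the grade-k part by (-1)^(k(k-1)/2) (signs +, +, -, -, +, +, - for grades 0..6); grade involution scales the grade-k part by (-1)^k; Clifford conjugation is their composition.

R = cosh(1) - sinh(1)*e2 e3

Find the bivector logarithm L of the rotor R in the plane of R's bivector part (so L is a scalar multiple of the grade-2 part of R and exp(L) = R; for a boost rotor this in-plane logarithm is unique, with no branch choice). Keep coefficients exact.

The scalar part of R is cosh(1), which fixes the rapidity magnitude through cosh (cosh is even, so it cannot fix the sign — the bivector part carries that); dividing the bivector part by sinh of the rapidity gives the plane, and L = rapidity * plane, where the joint sign ambiguity of (rapidity, plane) cancels in the product.
Concretely: cosh(rapidity) = cosh(1) gives rapidity = ±1, and since rapidity/sinh(rapidity) is even the sign is immaterial: L = (rapidity/sinh(rapidity)) * <R>_2 = (1/sinh(1)) * <R>_2.
Answer: -e2 e3


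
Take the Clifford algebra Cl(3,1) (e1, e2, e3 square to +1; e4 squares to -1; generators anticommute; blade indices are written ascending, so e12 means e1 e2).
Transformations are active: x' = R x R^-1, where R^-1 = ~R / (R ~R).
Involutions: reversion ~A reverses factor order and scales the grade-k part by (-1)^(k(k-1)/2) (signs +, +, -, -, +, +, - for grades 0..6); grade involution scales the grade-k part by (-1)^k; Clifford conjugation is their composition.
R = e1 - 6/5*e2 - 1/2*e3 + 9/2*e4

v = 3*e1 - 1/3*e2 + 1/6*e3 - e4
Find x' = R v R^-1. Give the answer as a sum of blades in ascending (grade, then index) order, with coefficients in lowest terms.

~R = e1 - 6/5*e2 - 1/2*e3 + 9/2*e4, and R ~R = -439/25, so R^-1 = ~R / (-439/25).
R v = 469/60 + 49/15*e12 + 5/3*e13 - 29/2*e14 - 11/30*e23 + 27/10*e24 - 1/4*e34
Answer: -10247/2634*e1 + 1846/1317*e2 + 489/1756*e3 - 5279/1756*e4


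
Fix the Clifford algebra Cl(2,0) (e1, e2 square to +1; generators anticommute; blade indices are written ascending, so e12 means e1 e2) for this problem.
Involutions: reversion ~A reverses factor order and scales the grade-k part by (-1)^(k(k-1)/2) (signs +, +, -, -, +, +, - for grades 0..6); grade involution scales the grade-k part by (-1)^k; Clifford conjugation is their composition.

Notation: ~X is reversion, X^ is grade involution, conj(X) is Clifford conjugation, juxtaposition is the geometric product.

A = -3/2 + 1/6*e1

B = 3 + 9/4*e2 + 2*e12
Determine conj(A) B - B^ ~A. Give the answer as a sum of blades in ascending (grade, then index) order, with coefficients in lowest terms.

first term: -9/2 - 1/2*e1 - 89/24*e2 - 27/8*e12
second term: -9/2 + 1/2*e1 + 73/24*e2 - 21/8*e12
Answer: -e1 - 27/4*e2 - 3/4*e12


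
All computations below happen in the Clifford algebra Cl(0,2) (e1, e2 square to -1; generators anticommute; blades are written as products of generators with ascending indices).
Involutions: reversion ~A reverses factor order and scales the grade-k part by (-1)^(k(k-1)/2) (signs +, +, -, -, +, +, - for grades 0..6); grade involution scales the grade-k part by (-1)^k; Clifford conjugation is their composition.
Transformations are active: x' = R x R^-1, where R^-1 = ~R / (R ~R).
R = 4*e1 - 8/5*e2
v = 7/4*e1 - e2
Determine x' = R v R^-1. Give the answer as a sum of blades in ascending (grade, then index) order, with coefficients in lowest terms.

~R = 4*e1 - 8/5*e2, and R ~R = -464/25, so R^-1 = ~R / (-464/25).
R v = -43/5 - 6/5*e1 e2
Answer: 227/116*e1 - 14/29*e2


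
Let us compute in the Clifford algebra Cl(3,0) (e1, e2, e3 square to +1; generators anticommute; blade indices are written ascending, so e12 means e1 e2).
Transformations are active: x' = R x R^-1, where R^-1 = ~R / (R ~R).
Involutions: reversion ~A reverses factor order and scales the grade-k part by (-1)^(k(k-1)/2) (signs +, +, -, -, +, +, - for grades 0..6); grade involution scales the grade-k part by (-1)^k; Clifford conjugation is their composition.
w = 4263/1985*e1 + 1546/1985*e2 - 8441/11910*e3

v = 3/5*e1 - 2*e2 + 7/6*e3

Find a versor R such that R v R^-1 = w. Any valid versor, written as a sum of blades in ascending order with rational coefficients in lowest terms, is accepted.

A norm check does it: q(v) = q(w) = 5149/900, hence R = v + w = 5454/1985*e1 - 2424/1985*e2 + 909/1985*e3 realises the map — parallel part kept, (v - w)/2 negated, v carried to w.
Answer: 5454/1985*e1 - 2424/1985*e2 + 909/1985*e3


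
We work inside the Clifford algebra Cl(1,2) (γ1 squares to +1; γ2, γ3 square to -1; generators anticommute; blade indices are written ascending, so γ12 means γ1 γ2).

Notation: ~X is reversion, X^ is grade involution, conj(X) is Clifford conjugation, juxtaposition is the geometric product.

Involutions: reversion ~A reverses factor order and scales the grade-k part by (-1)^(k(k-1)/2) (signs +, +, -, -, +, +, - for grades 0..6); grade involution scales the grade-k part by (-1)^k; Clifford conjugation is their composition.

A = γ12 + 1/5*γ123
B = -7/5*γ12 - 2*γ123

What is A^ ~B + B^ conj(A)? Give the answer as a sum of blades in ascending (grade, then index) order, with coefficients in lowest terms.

first term: 9/5 + 43/25*γ3
second term: 1 - 57/25*γ3
Answer: 14/5 - 14/25*γ3


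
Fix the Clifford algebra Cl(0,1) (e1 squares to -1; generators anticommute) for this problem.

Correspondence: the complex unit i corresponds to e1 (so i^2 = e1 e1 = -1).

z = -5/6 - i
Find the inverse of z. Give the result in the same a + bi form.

In blades: z = -5/6 - e1.
With qbar = -5/6 + e1 (scalar fixed, mapped units negated), z qbar = 61/36 (the sum of squared coefficients), so z^-1 = qbar / (61/36) = -30/61 + 36/61*e1; translating back:
Answer: -30/61 + 36/61*i


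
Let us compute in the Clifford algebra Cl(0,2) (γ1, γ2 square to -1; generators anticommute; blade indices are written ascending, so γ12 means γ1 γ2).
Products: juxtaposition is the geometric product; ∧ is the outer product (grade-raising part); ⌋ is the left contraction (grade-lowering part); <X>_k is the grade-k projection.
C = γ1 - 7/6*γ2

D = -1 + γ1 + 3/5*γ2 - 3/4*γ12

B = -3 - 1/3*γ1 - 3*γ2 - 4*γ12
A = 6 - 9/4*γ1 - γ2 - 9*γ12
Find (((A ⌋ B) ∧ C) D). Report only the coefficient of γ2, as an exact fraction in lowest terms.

step 1: -231/4 + 2*γ1 - 27*γ2 - 24*γ12
step 2: -231/4*γ1 + 539/8*γ2 + 74/3*γ12
step 3: 1433/40 - 1213/160*γ1 - 4129/48*γ2 - 15203/120*γ12
Answer: -4129/48


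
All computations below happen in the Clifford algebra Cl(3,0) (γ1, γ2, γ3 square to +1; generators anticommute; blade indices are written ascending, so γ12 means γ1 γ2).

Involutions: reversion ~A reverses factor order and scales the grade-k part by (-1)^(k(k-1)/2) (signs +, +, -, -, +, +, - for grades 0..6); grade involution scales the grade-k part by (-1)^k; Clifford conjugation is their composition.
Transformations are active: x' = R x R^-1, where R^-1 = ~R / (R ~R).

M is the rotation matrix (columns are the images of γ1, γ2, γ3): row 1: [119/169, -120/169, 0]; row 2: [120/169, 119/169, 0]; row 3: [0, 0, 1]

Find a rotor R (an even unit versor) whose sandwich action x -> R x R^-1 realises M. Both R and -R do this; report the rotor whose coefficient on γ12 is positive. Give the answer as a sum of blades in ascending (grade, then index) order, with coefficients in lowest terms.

Method: write R = a + b12*γ12 + b13*γ13 + b23*γ23 with a^2 + b12^2 + b13^2 + b23^2 = 1 (so R^-1 = ~R). Expanding the columns R e_j ~R gives tr M = 4a^2 - 1 and, from the antisymmetric part, M21 - M12 = -4a*b12, M13 - M31 = 4a*b13, M32 - M23 = -4a*b23.
Here tr M = 407/169, so a^2 = (1 + tr M)/4 = 144/169 and a = ±12/13. Taking a = 12/13: M21 - M12 = 240/169, M13 - M31 = 0, M32 - M23 = 0, giving b12 = -5/13, b13 = 0, b23 = 0, i.e. R = 12/13 - 5/13*γ12.
Its γ12 coefficient is negative, so report the other preimage -R.
Answer: -12/13 + 5/13*γ12. Key observation: the double cover Spin(3) -> SO(3) sends R and -R to the same matrix (trace 407/169 here), so the stated sign of the γ12 coefficient is what selects one sheet.


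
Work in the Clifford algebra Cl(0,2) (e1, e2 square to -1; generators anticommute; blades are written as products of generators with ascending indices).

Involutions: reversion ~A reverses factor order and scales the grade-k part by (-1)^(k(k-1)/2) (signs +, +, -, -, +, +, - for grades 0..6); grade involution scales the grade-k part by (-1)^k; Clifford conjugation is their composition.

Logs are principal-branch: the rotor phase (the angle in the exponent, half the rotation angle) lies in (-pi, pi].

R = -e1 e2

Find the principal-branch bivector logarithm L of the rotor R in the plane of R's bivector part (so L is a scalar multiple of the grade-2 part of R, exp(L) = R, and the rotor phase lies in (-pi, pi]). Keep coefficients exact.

The scalar part of R is 0, which pins the rotor phase on the principal branch; dividing the bivector part by the sine of that phase recovers the unit plane, and L is the phase times that plane.
Concretely: cos(phase) = 0 gives phase = ±pi/2, and since phase/sin(phase) is even the sign is immaterial: L = (phase/sin(phase)) * <R>_2 = (pi/2) * <R>_2.
Answer: -pi/2*e1 e2


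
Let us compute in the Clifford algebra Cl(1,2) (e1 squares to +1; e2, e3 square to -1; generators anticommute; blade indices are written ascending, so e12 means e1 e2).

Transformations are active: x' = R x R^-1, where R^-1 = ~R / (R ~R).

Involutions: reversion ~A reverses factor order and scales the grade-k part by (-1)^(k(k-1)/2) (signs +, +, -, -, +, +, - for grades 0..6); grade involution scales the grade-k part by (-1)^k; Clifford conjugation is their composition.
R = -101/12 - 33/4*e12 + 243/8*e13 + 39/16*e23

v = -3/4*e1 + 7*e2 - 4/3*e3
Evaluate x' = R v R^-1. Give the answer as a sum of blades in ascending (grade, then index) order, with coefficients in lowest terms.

~R = -101/12 + 33/4*e12 - 243/8*e13 - 39/16*e23, and R ~R = -2105675/2304, so R^-1 = ~R / (-2105675/2304).
R v = 1673/16*e1 - 2969/48*e2 + 14707/288*e3 - 13021/64*e123
Answer: 6063/1612*e1 + 70/13*e2 + 7190/1209*e3


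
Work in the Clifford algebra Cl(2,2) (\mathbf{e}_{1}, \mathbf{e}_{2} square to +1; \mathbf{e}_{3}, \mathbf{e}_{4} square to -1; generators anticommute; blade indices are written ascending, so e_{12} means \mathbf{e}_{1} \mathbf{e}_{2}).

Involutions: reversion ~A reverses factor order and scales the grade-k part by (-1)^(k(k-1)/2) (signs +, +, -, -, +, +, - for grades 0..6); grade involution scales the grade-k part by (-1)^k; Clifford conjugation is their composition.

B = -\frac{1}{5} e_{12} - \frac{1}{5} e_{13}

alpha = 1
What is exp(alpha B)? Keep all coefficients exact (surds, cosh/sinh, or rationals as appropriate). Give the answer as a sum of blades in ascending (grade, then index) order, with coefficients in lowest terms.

B^2 term by term: the squares give (-\frac{1}{5})^2*(e_{12})^2 + (-\frac{1}{5})^2*(e_{13})^2 = \frac{1}{25}*(-1) + \frac{1}{25}*(+1) = 0 (each basis 2-blade squares to minus the product of its generators' squares); cross terms between blades sharing an index anticommute and cancel. So B^2 = 0.
B^2 = 0, so the series truncates immediately: exp(alpha B) = 1 + alpha B (parabolic case).
Answer: 1 - \frac{1}{5} e_{12} - \frac{1}{5} e_{13}


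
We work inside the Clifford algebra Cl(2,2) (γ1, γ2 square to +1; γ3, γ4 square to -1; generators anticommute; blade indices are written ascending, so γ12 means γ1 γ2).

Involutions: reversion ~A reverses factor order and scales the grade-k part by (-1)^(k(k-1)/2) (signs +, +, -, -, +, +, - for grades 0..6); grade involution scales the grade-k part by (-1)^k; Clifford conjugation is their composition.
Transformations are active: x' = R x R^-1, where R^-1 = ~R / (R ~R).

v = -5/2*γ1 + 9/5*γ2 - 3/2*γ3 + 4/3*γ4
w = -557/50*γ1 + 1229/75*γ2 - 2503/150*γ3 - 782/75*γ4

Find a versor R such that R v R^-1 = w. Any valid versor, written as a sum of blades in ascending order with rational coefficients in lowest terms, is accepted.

A norm check does it: q(v) = q(w) = 1229/225, hence R = v + w = -341/25*γ1 + 1364/75*γ2 - 1364/75*γ3 - 682/75*γ4 realises the map — parallel part kept, (v - w)/2 negated, v carried to w.
Answer: -341/25*γ1 + 1364/75*γ2 - 1364/75*γ3 - 682/75*γ4


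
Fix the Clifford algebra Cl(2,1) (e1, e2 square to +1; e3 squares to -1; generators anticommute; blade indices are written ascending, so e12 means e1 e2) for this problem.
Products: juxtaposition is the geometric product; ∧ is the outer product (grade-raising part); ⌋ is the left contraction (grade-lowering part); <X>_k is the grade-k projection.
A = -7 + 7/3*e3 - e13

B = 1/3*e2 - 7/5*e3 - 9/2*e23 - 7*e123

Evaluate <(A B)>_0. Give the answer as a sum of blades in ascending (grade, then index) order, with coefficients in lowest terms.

step 1: 49/15 - 7/5*e1 - 119/6*e2 + 49/5*e3 + 125/6*e12 + 553/18*e23 + 148/3*e123
step 2: 49/15
Answer: 49/15


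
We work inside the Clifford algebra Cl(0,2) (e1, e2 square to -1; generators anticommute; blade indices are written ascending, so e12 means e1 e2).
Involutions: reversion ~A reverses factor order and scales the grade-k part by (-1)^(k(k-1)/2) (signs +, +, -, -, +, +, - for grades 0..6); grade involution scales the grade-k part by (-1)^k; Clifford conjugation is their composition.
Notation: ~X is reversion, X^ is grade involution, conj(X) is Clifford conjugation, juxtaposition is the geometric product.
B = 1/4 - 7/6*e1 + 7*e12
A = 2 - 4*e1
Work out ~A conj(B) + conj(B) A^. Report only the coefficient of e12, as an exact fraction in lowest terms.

first term: 31/6 + 4/3*e1 - 28*e2 - 14*e12
second term: -25/6 + 10/3*e1 - 28*e2 - 14*e12
Answer: -28


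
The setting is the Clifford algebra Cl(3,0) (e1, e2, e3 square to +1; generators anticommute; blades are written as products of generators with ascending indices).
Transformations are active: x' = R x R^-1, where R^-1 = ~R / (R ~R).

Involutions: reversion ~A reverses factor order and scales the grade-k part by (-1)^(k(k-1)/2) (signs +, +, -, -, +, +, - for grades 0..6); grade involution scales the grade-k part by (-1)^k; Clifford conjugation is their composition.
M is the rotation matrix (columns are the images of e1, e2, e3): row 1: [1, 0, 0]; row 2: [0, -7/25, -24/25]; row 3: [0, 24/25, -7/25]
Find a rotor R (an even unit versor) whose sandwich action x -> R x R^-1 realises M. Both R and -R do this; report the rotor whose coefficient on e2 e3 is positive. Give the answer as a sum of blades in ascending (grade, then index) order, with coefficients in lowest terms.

Method: write R = a + b12*e1 e2 + b13*e1 e3 + b23*e2 e3 with a^2 + b12^2 + b13^2 + b23^2 = 1 (so R^-1 = ~R). Expanding the columns R e_j ~R gives tr M = 4a^2 - 1 and, from the antisymmetric part, M21 - M12 = -4a*b12, M13 - M31 = 4a*b13, M32 - M23 = -4a*b23.
Here tr M = 11/25, so a^2 = (1 + tr M)/4 = 9/25 and a = ±3/5. Taking a = 3/5: M21 - M12 = 0, M13 - M31 = 0, M32 - M23 = 48/25, giving b12 = 0, b13 = 0, b23 = -4/5, i.e. R = 3/5 - 4/5*e2 e3.
Its e2 e3 coefficient is negative, so report the other preimage -R.
Answer: -3/5 + 4/5*e2 e3. Note: both R and -R realise this M (trace 11/25); the covering map identifies them, and the e2 e3-coefficient sign is the tie-breaker.


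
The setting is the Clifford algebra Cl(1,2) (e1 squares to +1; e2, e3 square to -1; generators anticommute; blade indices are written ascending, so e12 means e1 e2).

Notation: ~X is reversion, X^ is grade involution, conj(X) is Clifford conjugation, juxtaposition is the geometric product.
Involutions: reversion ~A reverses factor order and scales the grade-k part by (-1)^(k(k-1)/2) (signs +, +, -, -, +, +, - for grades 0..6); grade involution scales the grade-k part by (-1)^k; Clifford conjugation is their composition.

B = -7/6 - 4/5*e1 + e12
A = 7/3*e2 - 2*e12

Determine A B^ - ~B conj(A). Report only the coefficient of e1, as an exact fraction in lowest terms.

first term: -2 + 7/3*e1 - 101/90*e2 + 7/15*e12
second term: -2 - 7/3*e1 + 101/90*e2 - 7/15*e12
Answer: 14/3


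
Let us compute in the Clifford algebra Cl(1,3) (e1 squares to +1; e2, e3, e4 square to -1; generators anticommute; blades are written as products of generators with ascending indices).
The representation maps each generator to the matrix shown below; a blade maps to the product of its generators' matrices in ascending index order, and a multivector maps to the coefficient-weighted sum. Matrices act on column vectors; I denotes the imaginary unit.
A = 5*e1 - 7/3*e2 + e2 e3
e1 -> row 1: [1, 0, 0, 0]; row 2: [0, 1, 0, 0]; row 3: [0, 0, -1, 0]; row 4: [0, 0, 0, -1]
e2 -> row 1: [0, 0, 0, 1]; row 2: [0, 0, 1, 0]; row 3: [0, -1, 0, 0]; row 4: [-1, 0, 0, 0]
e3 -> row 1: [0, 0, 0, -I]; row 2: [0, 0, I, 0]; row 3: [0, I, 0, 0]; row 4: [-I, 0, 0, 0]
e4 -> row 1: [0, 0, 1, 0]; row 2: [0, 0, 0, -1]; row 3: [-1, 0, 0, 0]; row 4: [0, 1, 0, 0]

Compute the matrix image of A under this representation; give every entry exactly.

Bivector images (products of the table entries): rho(e2 e3) = rho(e2)rho(e3) = row 1: [-I, 0, 0, 0]; row 2: [0, I, 0, 0]; row 3: [0, 0, -I, 0]; row 4: [0, 0, 0, I].
M = (5)*rho(e1) + (-7/3)*rho(e2) + (1)*rho(e2 e3), summed entrywise:
Answer: row 1: [5 - I, 0, 0, -7/3]; row 2: [0, 5 + I, -7/3, 0]; row 3: [0, 7/3, -5 - I, 0]; row 4: [7/3, 0, 0, -5 + I]


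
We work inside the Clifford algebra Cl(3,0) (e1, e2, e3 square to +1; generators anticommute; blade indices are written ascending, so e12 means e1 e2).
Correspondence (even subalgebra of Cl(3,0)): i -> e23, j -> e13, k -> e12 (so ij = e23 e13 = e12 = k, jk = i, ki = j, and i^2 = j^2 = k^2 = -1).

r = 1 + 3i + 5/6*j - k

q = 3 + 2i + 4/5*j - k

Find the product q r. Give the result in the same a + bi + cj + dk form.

In blades: q = 3 - e12 + 4/5*e13 + 2*e23, r = 1 - e12 + 5/6*e13 + 3*e23.
Distribute q over r term by term (generator squares from the signature, products reordered to ascending indices): (3)*r = 3 - 3*e12 + 5/2*e13 + 9*e23; (-e12)*r = -1 - e12 - 3*e13 + 5/6*e23; (4/5*e13)*r = -2/3 - 12/5*e12 + 4/5*e13 - 4/5*e23; (2*e23)*r = -6 + 5/3*e12 + 2*e13 + 2*e23.
Sum: -14/3 - 71/15*e12 + 23/10*e13 + 331/30*e23; translating back through the correspondence:
Answer: -14/3 + 331/30*i + 23/10*j - 71/15*k


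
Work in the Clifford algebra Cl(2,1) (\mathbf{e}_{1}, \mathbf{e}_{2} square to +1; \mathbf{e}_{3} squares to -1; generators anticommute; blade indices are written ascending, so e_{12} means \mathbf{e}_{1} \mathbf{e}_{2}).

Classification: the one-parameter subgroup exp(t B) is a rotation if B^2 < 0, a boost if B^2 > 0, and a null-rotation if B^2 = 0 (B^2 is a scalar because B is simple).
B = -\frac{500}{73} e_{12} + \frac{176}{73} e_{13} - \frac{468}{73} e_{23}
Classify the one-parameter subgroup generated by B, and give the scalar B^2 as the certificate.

B^2 term by term: the squares give (-\frac{500}{73})^2*(e_{12})^2 + (\frac{176}{73})^2*(e_{13})^2 + (-\frac{468}{73})^2*(e_{23})^2 = \frac{250000}{5329}*(-1) + \frac{30976}{5329}*(+1) + \frac{219024}{5329}*(+1) = 0 (each basis 2-blade squares to minus the product of its generators' squares); cross terms between blades sharing an index anticommute and cancel. So B^2 = 0.
Answer: null-rotation, certificate B^2 = 0. No conjugation can change B^2 = 0; the sign gives the class.


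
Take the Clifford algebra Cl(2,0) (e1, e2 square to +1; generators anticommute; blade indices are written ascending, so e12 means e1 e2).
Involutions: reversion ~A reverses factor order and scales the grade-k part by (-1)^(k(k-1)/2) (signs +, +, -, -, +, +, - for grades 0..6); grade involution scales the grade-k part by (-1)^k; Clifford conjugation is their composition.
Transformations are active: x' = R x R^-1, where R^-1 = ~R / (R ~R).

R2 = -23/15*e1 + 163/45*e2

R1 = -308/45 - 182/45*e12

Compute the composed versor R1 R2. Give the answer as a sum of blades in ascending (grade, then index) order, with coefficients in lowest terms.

Distribute over the terms of R1 (each basis-blade product reordered to ascending indices, repeated generators contracted through their squares):
(-308/45) R2 = 7084/675*e1 - 50204/2025*e2
(-182/45*e12) R2 = -29666/2025*e1 - 4186/675*e2
Summing the partial products and collecting blades:
Answer: -8414/2025*e1 - 62762/2025*e2


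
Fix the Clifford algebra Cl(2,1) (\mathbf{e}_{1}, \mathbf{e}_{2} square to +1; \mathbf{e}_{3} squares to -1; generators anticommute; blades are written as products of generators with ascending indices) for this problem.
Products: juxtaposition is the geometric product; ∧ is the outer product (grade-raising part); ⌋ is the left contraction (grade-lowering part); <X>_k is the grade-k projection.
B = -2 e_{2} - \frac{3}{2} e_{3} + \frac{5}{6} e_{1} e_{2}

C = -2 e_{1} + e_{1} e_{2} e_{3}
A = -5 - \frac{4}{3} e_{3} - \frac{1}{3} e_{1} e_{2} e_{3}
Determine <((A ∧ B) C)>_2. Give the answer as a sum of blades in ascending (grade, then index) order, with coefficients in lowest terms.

step 1: 10 e_{2} + \frac{15}{2} e_{3} - \frac{25}{6} e_{1} e_{2} - \frac{8}{3} e_{2} e_{3} - \frac{10}{9} e_{1} e_{2} e_{3}
step 2: -\frac{10}{9} - \frac{8}{3} e_{1} - \frac{25}{3} e_{2} + \frac{25}{6} e_{3} + \frac{25}{2} e_{1} e_{2} + 5 e_{1} e_{3} + \frac{20}{9} e_{2} e_{3} + \frac{16}{3} e_{1} e_{2} e_{3}
step 3: \frac{25}{2} e_{1} e_{2} + 5 e_{1} e_{3} + \frac{20}{9} e_{2} e_{3}
Answer: \frac{25}{2} e_{1} e_{2} + 5 e_{1} e_{3} + \frac{20}{9} e_{2} e_{3}


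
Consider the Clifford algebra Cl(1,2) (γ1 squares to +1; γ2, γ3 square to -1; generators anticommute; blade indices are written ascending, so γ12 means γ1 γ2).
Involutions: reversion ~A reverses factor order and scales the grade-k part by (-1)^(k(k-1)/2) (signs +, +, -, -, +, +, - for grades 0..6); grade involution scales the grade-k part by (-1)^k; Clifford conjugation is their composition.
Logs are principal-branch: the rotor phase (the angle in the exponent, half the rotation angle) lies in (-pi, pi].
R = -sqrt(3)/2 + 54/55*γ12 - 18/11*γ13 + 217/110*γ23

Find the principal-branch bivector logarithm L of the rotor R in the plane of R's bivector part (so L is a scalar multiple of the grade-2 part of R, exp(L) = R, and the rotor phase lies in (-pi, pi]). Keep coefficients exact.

The scalar part of R is -sqrt(3)/2, which fixes the principal-branch rotor phase; the unit plane is then the bivector part divided by the sine of that phase, and L is that plane scaled by the phase.
Concretely: cos(phase) = -sqrt(3)/2 gives phase = ±5*pi/6, and since phase/sin(phase) is even the sign is immaterial: L = (phase/sin(phase)) * <R>_2 = (5*pi/3) * <R>_2.
Answer: 18*pi/11*γ12 - 30*pi/11*γ13 + 217*pi/66*γ23


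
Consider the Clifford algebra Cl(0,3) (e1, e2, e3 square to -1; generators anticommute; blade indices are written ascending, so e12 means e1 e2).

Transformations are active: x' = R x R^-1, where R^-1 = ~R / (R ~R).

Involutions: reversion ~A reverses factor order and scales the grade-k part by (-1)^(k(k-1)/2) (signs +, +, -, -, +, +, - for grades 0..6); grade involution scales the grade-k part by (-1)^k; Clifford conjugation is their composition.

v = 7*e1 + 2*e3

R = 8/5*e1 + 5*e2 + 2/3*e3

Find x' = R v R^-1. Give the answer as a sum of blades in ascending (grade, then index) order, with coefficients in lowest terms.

~R = 8/5*e1 + 5*e2 + 2/3*e3, and R ~R = -6301/225, so R^-1 = ~R / (-6301/225).
R v = -188/15 - 35*e12 - 22/15*e13 + 10*e23
Answer: -35083/6301*e1 + 28200/6301*e2 - 8842/6301*e3


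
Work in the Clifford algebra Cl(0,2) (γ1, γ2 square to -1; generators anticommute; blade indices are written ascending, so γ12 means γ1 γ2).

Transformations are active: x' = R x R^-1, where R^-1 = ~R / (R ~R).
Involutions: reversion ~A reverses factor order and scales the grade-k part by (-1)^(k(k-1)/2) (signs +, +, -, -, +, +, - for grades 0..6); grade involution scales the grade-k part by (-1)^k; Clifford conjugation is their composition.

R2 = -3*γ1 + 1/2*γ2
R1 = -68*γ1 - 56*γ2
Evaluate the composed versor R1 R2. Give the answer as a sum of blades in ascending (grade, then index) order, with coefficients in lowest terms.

Distribute over the terms of R1 (each basis-blade product reordered to ascending indices, repeated generators contracted through their squares):
(-68*γ1) R2 = -204 - 34*γ12
(-56*γ2) R2 = 28 - 168*γ12
Summing the partial products and collecting blades:
Answer: -176 - 202*γ12


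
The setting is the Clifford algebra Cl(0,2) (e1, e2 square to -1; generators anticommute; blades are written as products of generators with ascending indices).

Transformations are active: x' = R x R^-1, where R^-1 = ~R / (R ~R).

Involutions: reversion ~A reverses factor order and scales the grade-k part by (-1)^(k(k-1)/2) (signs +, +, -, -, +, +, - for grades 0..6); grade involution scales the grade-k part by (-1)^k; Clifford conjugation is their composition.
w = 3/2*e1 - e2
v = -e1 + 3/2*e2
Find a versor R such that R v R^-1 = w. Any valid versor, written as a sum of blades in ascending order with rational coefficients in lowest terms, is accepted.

R = v + w = 1/2*e1 + 1/2*e2 works: the equal norms (-13/4) guarantee its sandwich swaps v into w.
Answer: 1/2*e1 + 1/2*e2


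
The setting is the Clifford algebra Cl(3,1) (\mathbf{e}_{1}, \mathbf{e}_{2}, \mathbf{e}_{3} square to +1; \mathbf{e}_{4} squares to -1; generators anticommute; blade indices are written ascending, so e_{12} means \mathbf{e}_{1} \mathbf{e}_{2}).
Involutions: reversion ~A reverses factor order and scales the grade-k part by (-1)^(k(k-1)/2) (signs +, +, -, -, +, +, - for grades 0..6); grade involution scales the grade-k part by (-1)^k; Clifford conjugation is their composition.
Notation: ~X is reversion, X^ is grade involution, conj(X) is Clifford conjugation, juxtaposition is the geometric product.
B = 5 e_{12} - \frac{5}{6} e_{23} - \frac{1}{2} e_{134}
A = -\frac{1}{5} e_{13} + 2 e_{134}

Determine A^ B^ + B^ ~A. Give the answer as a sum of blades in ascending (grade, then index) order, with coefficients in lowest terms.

first term: -1 + \frac{1}{10} e_{4} - \frac{1}{6} e_{12} - e_{23} - \frac{5}{3} e_{124} - 10 e_{234}
second term: -1 - \frac{1}{10} e_{4} - \frac{1}{6} e_{12} - e_{23} + \frac{5}{3} e_{124} + 10 e_{234}
Answer: -2 - \frac{1}{3} e_{12} - 2 e_{23}


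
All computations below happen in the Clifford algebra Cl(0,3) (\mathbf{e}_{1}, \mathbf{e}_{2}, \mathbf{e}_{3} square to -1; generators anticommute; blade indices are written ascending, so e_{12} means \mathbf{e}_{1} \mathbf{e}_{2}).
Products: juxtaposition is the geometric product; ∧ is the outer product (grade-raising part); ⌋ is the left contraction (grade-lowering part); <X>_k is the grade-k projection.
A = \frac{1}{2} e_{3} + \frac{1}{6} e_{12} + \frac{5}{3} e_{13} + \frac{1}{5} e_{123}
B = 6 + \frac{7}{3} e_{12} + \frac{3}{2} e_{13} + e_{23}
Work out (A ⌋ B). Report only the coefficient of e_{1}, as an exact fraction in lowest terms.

step 1: -\frac{26}{9} + \frac{3}{4} e_{1} + \frac{1}{2} e_{2}
Answer: \frac{3}{4}


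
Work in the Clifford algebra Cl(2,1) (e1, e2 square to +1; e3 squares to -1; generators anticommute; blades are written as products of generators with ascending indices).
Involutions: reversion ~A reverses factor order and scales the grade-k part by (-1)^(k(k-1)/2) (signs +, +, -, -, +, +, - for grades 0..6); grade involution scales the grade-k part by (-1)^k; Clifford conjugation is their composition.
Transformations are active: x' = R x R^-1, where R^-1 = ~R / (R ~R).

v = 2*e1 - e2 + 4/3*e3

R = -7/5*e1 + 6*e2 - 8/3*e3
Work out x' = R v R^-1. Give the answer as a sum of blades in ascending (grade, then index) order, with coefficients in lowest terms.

~R = -7/5*e1 + 6*e2 - 8/3*e3, and R ~R = 6941/225, so R^-1 = ~R / (6941/225).
R v = -236/45 - 53/5*e1 e2 + 52/15*e1 e3 + 16/3*e2 e3
Answer: -10578/6941*e1 - 7219/6941*e2 - 8884/20823*e3


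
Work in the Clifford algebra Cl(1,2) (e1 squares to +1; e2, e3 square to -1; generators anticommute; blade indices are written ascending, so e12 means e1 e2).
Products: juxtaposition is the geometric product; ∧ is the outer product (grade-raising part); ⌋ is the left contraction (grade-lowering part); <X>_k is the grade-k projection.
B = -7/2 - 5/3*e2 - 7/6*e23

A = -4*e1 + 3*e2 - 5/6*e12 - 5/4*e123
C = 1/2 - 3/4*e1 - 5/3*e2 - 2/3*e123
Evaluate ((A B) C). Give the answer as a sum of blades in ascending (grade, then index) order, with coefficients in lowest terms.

step 1: 5 + 803/72*e1 - 21/2*e2 + 7/2*e3 + 115/12*e12 + 10/9*e13 + 217/24*e123
step 2: -4993/288 + 2563/144*e1 - 2443/432*e2 - 137/36*e3 - 4177/216*e12 - 44/9*e13 - 7243/864*e23 + 1313/432*e123
Answer: -4993/288 + 2563/144*e1 - 2443/432*e2 - 137/36*e3 - 4177/216*e12 - 44/9*e13 - 7243/864*e23 + 1313/432*e123


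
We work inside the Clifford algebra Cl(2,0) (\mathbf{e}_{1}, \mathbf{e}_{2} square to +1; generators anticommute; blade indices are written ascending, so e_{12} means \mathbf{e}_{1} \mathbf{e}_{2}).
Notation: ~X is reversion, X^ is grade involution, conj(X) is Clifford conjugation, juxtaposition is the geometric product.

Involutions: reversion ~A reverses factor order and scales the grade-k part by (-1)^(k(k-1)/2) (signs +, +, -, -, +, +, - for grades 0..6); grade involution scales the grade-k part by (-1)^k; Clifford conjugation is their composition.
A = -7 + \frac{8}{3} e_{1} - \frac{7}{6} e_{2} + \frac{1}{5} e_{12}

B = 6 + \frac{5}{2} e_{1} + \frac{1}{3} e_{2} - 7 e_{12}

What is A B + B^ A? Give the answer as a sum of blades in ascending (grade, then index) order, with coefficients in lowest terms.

first term: -\frac{3089}{90} - \frac{48}{5} e_{1} - \frac{57}{2} e_{2} + \frac{9721}{180} e_{12}
second term: -\frac{4219}{90} + \frac{626}{15} e_{1} + \frac{27}{2} e_{2} + \frac{9721}{180} e_{12}
Answer: -\frac{406}{5} + \frac{482}{15} e_{1} - 15 e_{2} + \frac{9721}{90} e_{12}


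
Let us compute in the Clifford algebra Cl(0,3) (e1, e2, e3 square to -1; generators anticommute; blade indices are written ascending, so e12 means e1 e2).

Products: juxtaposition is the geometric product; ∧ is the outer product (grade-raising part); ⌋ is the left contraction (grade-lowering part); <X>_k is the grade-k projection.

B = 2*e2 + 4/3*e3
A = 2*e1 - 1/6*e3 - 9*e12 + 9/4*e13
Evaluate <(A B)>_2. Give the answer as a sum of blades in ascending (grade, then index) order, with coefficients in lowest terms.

step 1: 2/9 + 15*e1 + 4*e12 + 8/3*e13 + 1/3*e23 - 33/2*e123
step 2: 4*e12 + 8/3*e13 + 1/3*e23
Answer: 4*e12 + 8/3*e13 + 1/3*e23


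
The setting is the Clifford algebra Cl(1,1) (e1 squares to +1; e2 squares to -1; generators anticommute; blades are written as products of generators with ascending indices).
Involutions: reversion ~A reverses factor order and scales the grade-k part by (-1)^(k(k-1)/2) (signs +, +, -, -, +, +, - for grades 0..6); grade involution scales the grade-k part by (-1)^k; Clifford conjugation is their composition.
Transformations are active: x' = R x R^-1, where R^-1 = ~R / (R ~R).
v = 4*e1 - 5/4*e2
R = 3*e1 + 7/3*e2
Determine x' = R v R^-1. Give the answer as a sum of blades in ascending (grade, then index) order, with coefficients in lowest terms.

~R = 3*e1 + 7/3*e2, and R ~R = 32/9, so R^-1 = ~R / (32/9).
R v = 179/12 - 157/12*e1 e2
Answer: 1355/64*e1 + 1333/64*e2


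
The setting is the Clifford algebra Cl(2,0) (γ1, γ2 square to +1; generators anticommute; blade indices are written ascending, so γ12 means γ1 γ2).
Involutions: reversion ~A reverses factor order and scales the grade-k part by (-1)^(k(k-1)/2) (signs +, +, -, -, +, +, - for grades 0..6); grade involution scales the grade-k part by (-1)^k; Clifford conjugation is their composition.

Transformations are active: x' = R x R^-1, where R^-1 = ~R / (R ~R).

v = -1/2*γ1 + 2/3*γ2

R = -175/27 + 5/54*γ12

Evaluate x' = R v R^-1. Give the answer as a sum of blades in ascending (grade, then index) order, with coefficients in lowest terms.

~R = -175/27 - 5/54*γ12, and R ~R = 122525/2916, so R^-1 = ~R / (122525/2916).
R v = 535/162*γ1 - 1385/324*γ2
Answer: -15257/29406*γ1 + 3196/4901*γ2


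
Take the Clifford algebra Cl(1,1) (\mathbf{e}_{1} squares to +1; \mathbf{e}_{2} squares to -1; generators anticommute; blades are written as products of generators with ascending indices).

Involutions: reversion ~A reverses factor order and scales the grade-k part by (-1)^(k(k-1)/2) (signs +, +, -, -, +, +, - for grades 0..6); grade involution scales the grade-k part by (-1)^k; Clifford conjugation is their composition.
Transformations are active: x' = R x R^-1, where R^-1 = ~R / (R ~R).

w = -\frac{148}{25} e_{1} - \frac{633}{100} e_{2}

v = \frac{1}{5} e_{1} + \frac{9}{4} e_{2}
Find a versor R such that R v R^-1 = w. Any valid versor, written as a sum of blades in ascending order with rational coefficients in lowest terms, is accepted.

R = v + w = -\frac{143}{25} e_{1} - \frac{102}{25} e_{2} works: the equal norms (-\frac{2009}{400}) guarantee its sandwich swaps v into w.
Answer: -\frac{143}{25} e_{1} - \frac{102}{25} e_{2}


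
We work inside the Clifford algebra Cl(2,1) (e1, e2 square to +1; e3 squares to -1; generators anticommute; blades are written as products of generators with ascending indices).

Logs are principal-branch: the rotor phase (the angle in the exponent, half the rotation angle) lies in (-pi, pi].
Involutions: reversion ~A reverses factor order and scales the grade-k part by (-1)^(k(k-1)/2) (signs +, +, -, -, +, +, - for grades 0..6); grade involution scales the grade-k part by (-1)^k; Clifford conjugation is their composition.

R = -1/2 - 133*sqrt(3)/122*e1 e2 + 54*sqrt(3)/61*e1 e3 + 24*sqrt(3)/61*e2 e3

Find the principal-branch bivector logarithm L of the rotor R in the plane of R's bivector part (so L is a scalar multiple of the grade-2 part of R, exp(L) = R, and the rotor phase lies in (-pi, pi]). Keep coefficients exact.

The scalar part of R is -1/2, and that scalar determines the rotor phase on the principal branch; recovering the unit plane as bivector-part over sine of the phase gives L = phase * plane.
Concretely: cos(phase) = -1/2 gives phase = ±2*pi/3, and since phase/sin(phase) is even the sign is immaterial: L = (phase/sin(phase)) * <R>_2 = (4*sqrt(3)*pi/9) * <R>_2.
Answer: -266*pi/183*e1 e2 + 72*pi/61*e1 e3 + 32*pi/61*e2 e3
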